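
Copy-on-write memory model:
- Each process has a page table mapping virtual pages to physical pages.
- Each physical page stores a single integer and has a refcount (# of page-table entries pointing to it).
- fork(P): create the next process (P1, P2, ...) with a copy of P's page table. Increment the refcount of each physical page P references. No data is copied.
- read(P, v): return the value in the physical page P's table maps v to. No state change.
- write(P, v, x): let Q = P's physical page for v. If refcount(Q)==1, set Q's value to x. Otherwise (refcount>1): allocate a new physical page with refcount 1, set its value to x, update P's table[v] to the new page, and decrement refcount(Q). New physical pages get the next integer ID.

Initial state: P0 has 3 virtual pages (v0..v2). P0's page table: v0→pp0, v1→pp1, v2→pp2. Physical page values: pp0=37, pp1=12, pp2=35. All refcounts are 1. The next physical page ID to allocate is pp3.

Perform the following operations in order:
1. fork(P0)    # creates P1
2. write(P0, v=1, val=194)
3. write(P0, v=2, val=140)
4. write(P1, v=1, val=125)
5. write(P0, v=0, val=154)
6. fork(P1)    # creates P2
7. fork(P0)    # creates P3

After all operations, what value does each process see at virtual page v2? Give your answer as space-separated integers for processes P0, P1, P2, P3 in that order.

Op 1: fork(P0) -> P1. 3 ppages; refcounts: pp0:2 pp1:2 pp2:2
Op 2: write(P0, v1, 194). refcount(pp1)=2>1 -> COPY to pp3. 4 ppages; refcounts: pp0:2 pp1:1 pp2:2 pp3:1
Op 3: write(P0, v2, 140). refcount(pp2)=2>1 -> COPY to pp4. 5 ppages; refcounts: pp0:2 pp1:1 pp2:1 pp3:1 pp4:1
Op 4: write(P1, v1, 125). refcount(pp1)=1 -> write in place. 5 ppages; refcounts: pp0:2 pp1:1 pp2:1 pp3:1 pp4:1
Op 5: write(P0, v0, 154). refcount(pp0)=2>1 -> COPY to pp5. 6 ppages; refcounts: pp0:1 pp1:1 pp2:1 pp3:1 pp4:1 pp5:1
Op 6: fork(P1) -> P2. 6 ppages; refcounts: pp0:2 pp1:2 pp2:2 pp3:1 pp4:1 pp5:1
Op 7: fork(P0) -> P3. 6 ppages; refcounts: pp0:2 pp1:2 pp2:2 pp3:2 pp4:2 pp5:2
P0: v2 -> pp4 = 140
P1: v2 -> pp2 = 35
P2: v2 -> pp2 = 35
P3: v2 -> pp4 = 140

Answer: 140 35 35 140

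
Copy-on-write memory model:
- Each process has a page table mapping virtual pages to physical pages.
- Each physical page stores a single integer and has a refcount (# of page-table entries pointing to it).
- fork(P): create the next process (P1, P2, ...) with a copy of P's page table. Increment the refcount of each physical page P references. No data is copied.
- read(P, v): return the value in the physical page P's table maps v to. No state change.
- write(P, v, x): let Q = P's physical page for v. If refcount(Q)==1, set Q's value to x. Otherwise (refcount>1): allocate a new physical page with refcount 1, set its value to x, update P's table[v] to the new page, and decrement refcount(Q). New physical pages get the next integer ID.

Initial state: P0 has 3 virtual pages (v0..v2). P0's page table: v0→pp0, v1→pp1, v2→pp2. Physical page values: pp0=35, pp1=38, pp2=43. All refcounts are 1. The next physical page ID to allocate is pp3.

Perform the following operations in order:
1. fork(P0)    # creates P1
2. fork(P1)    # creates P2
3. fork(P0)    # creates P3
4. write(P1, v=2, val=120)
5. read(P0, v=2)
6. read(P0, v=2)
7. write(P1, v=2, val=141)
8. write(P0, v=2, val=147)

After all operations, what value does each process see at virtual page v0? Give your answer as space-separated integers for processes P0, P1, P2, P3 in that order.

Answer: 35 35 35 35

Derivation:
Op 1: fork(P0) -> P1. 3 ppages; refcounts: pp0:2 pp1:2 pp2:2
Op 2: fork(P1) -> P2. 3 ppages; refcounts: pp0:3 pp1:3 pp2:3
Op 3: fork(P0) -> P3. 3 ppages; refcounts: pp0:4 pp1:4 pp2:4
Op 4: write(P1, v2, 120). refcount(pp2)=4>1 -> COPY to pp3. 4 ppages; refcounts: pp0:4 pp1:4 pp2:3 pp3:1
Op 5: read(P0, v2) -> 43. No state change.
Op 6: read(P0, v2) -> 43. No state change.
Op 7: write(P1, v2, 141). refcount(pp3)=1 -> write in place. 4 ppages; refcounts: pp0:4 pp1:4 pp2:3 pp3:1
Op 8: write(P0, v2, 147). refcount(pp2)=3>1 -> COPY to pp4. 5 ppages; refcounts: pp0:4 pp1:4 pp2:2 pp3:1 pp4:1
P0: v0 -> pp0 = 35
P1: v0 -> pp0 = 35
P2: v0 -> pp0 = 35
P3: v0 -> pp0 = 35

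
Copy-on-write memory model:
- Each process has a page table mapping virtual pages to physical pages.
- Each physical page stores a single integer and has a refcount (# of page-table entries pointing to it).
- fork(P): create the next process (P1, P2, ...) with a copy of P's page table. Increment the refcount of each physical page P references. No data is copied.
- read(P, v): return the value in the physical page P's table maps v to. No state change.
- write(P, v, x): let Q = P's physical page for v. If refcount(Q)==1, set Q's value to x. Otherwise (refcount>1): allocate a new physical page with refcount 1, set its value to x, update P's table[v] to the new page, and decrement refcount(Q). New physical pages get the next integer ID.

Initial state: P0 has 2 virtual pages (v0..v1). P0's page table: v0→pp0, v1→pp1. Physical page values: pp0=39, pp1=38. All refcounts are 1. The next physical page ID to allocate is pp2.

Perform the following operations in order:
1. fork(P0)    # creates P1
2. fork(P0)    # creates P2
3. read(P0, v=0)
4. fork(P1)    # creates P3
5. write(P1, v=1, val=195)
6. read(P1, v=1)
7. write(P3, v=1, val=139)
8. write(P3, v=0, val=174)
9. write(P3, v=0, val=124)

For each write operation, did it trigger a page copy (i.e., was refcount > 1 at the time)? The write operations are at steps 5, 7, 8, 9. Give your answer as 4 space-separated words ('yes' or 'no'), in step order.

Op 1: fork(P0) -> P1. 2 ppages; refcounts: pp0:2 pp1:2
Op 2: fork(P0) -> P2. 2 ppages; refcounts: pp0:3 pp1:3
Op 3: read(P0, v0) -> 39. No state change.
Op 4: fork(P1) -> P3. 2 ppages; refcounts: pp0:4 pp1:4
Op 5: write(P1, v1, 195). refcount(pp1)=4>1 -> COPY to pp2. 3 ppages; refcounts: pp0:4 pp1:3 pp2:1
Op 6: read(P1, v1) -> 195. No state change.
Op 7: write(P3, v1, 139). refcount(pp1)=3>1 -> COPY to pp3. 4 ppages; refcounts: pp0:4 pp1:2 pp2:1 pp3:1
Op 8: write(P3, v0, 174). refcount(pp0)=4>1 -> COPY to pp4. 5 ppages; refcounts: pp0:3 pp1:2 pp2:1 pp3:1 pp4:1
Op 9: write(P3, v0, 124). refcount(pp4)=1 -> write in place. 5 ppages; refcounts: pp0:3 pp1:2 pp2:1 pp3:1 pp4:1

yes yes yes no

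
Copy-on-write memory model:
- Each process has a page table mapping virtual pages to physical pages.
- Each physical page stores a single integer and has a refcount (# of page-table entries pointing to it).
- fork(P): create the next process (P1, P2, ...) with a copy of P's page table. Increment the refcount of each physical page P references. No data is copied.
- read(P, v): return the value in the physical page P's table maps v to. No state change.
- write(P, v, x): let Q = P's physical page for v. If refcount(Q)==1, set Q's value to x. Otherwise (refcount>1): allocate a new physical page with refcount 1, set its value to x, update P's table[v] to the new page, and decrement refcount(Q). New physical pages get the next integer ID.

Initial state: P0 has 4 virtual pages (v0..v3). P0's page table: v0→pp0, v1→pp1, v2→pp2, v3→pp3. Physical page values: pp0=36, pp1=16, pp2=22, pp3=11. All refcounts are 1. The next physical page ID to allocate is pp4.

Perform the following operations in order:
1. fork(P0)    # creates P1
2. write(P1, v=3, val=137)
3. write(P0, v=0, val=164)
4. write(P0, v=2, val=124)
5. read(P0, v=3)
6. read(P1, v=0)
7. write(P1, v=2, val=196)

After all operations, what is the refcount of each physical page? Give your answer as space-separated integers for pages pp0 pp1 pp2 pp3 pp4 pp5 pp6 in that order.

Answer: 1 2 1 1 1 1 1

Derivation:
Op 1: fork(P0) -> P1. 4 ppages; refcounts: pp0:2 pp1:2 pp2:2 pp3:2
Op 2: write(P1, v3, 137). refcount(pp3)=2>1 -> COPY to pp4. 5 ppages; refcounts: pp0:2 pp1:2 pp2:2 pp3:1 pp4:1
Op 3: write(P0, v0, 164). refcount(pp0)=2>1 -> COPY to pp5. 6 ppages; refcounts: pp0:1 pp1:2 pp2:2 pp3:1 pp4:1 pp5:1
Op 4: write(P0, v2, 124). refcount(pp2)=2>1 -> COPY to pp6. 7 ppages; refcounts: pp0:1 pp1:2 pp2:1 pp3:1 pp4:1 pp5:1 pp6:1
Op 5: read(P0, v3) -> 11. No state change.
Op 6: read(P1, v0) -> 36. No state change.
Op 7: write(P1, v2, 196). refcount(pp2)=1 -> write in place. 7 ppages; refcounts: pp0:1 pp1:2 pp2:1 pp3:1 pp4:1 pp5:1 pp6:1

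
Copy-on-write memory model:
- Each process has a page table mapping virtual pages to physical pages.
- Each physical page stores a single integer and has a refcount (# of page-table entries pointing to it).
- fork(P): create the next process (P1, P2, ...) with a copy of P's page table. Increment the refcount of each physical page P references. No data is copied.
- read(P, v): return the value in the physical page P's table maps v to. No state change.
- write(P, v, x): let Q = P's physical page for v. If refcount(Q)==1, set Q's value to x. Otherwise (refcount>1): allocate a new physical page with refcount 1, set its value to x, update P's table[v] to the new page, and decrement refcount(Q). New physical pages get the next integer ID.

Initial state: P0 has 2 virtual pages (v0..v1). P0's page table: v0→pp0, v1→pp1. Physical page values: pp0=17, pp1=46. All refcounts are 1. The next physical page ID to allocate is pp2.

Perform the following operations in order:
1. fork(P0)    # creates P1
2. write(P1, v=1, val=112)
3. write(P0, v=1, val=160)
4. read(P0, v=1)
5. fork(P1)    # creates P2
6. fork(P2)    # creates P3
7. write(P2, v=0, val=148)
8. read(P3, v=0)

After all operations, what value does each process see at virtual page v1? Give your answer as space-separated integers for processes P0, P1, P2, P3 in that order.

Answer: 160 112 112 112

Derivation:
Op 1: fork(P0) -> P1. 2 ppages; refcounts: pp0:2 pp1:2
Op 2: write(P1, v1, 112). refcount(pp1)=2>1 -> COPY to pp2. 3 ppages; refcounts: pp0:2 pp1:1 pp2:1
Op 3: write(P0, v1, 160). refcount(pp1)=1 -> write in place. 3 ppages; refcounts: pp0:2 pp1:1 pp2:1
Op 4: read(P0, v1) -> 160. No state change.
Op 5: fork(P1) -> P2. 3 ppages; refcounts: pp0:3 pp1:1 pp2:2
Op 6: fork(P2) -> P3. 3 ppages; refcounts: pp0:4 pp1:1 pp2:3
Op 7: write(P2, v0, 148). refcount(pp0)=4>1 -> COPY to pp3. 4 ppages; refcounts: pp0:3 pp1:1 pp2:3 pp3:1
Op 8: read(P3, v0) -> 17. No state change.
P0: v1 -> pp1 = 160
P1: v1 -> pp2 = 112
P2: v1 -> pp2 = 112
P3: v1 -> pp2 = 112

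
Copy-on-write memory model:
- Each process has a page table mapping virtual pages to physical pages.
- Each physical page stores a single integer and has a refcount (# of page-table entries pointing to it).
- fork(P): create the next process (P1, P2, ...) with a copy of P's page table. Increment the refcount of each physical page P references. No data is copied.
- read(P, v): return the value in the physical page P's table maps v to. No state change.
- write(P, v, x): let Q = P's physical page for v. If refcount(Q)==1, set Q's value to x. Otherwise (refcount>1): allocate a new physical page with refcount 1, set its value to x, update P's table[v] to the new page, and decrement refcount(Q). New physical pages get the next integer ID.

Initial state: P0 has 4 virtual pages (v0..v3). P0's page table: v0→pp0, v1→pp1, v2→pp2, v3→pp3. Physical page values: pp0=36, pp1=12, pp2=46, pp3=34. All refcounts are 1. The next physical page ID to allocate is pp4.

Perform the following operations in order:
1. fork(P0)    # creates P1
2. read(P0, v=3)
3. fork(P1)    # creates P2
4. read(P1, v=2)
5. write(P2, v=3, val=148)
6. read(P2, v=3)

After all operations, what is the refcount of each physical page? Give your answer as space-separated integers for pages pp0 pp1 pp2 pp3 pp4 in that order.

Answer: 3 3 3 2 1

Derivation:
Op 1: fork(P0) -> P1. 4 ppages; refcounts: pp0:2 pp1:2 pp2:2 pp3:2
Op 2: read(P0, v3) -> 34. No state change.
Op 3: fork(P1) -> P2. 4 ppages; refcounts: pp0:3 pp1:3 pp2:3 pp3:3
Op 4: read(P1, v2) -> 46. No state change.
Op 5: write(P2, v3, 148). refcount(pp3)=3>1 -> COPY to pp4. 5 ppages; refcounts: pp0:3 pp1:3 pp2:3 pp3:2 pp4:1
Op 6: read(P2, v3) -> 148. No state change.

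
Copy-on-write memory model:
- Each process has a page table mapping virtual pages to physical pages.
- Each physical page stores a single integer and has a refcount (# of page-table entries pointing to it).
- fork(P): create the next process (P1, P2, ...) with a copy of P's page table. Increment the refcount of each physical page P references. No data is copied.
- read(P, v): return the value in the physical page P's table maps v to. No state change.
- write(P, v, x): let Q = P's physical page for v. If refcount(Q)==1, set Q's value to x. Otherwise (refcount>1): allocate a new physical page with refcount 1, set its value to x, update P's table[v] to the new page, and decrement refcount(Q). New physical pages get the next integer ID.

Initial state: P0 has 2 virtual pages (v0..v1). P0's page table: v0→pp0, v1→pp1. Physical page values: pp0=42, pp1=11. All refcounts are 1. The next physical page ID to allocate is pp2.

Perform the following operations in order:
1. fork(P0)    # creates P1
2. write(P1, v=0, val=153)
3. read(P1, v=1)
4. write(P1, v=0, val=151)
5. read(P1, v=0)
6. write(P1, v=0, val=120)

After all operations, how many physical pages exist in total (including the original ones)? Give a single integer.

Answer: 3

Derivation:
Op 1: fork(P0) -> P1. 2 ppages; refcounts: pp0:2 pp1:2
Op 2: write(P1, v0, 153). refcount(pp0)=2>1 -> COPY to pp2. 3 ppages; refcounts: pp0:1 pp1:2 pp2:1
Op 3: read(P1, v1) -> 11. No state change.
Op 4: write(P1, v0, 151). refcount(pp2)=1 -> write in place. 3 ppages; refcounts: pp0:1 pp1:2 pp2:1
Op 5: read(P1, v0) -> 151. No state change.
Op 6: write(P1, v0, 120). refcount(pp2)=1 -> write in place. 3 ppages; refcounts: pp0:1 pp1:2 pp2:1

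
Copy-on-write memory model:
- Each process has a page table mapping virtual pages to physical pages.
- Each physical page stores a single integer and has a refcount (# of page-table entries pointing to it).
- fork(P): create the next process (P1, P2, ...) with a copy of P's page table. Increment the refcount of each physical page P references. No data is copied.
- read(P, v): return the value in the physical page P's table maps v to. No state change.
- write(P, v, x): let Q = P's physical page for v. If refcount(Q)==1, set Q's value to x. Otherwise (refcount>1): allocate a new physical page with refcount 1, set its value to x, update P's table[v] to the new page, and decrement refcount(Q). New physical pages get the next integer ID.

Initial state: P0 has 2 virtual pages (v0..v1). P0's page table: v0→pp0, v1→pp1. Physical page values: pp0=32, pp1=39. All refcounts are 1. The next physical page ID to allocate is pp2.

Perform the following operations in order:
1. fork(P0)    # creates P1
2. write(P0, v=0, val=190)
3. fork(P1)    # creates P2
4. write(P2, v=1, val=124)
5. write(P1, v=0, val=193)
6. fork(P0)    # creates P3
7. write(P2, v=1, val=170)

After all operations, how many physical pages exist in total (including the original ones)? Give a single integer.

Answer: 5

Derivation:
Op 1: fork(P0) -> P1. 2 ppages; refcounts: pp0:2 pp1:2
Op 2: write(P0, v0, 190). refcount(pp0)=2>1 -> COPY to pp2. 3 ppages; refcounts: pp0:1 pp1:2 pp2:1
Op 3: fork(P1) -> P2. 3 ppages; refcounts: pp0:2 pp1:3 pp2:1
Op 4: write(P2, v1, 124). refcount(pp1)=3>1 -> COPY to pp3. 4 ppages; refcounts: pp0:2 pp1:2 pp2:1 pp3:1
Op 5: write(P1, v0, 193). refcount(pp0)=2>1 -> COPY to pp4. 5 ppages; refcounts: pp0:1 pp1:2 pp2:1 pp3:1 pp4:1
Op 6: fork(P0) -> P3. 5 ppages; refcounts: pp0:1 pp1:3 pp2:2 pp3:1 pp4:1
Op 7: write(P2, v1, 170). refcount(pp3)=1 -> write in place. 5 ppages; refcounts: pp0:1 pp1:3 pp2:2 pp3:1 pp4:1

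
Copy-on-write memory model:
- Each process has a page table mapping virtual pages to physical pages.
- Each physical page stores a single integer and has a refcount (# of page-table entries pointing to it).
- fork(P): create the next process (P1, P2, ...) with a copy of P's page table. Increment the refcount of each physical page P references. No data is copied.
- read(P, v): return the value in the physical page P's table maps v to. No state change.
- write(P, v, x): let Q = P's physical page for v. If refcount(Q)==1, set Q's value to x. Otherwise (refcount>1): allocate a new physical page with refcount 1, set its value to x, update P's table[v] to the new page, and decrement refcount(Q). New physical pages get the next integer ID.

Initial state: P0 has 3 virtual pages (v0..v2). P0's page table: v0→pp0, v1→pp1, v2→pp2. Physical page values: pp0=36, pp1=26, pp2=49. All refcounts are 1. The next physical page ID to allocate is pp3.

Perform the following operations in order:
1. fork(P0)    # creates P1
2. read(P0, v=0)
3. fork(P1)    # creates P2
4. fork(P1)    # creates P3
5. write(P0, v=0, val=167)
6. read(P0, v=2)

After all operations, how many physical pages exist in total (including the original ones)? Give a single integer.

Op 1: fork(P0) -> P1. 3 ppages; refcounts: pp0:2 pp1:2 pp2:2
Op 2: read(P0, v0) -> 36. No state change.
Op 3: fork(P1) -> P2. 3 ppages; refcounts: pp0:3 pp1:3 pp2:3
Op 4: fork(P1) -> P3. 3 ppages; refcounts: pp0:4 pp1:4 pp2:4
Op 5: write(P0, v0, 167). refcount(pp0)=4>1 -> COPY to pp3. 4 ppages; refcounts: pp0:3 pp1:4 pp2:4 pp3:1
Op 6: read(P0, v2) -> 49. No state change.

Answer: 4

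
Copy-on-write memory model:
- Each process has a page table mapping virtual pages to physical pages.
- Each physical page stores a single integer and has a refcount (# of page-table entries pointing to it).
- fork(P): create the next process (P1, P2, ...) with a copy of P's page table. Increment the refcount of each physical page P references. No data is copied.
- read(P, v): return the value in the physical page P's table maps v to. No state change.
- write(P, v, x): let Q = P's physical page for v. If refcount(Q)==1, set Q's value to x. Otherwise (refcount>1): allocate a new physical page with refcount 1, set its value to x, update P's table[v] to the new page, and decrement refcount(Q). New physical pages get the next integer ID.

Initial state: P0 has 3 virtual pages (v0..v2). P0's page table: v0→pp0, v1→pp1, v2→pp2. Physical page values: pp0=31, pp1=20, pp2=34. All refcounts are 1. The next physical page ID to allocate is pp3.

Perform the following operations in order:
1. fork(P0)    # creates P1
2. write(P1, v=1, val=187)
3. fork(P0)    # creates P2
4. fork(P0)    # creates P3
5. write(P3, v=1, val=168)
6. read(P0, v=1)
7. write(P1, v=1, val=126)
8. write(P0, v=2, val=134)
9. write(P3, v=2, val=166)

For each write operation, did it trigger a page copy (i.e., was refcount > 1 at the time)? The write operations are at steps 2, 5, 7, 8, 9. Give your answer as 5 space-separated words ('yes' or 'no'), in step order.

Op 1: fork(P0) -> P1. 3 ppages; refcounts: pp0:2 pp1:2 pp2:2
Op 2: write(P1, v1, 187). refcount(pp1)=2>1 -> COPY to pp3. 4 ppages; refcounts: pp0:2 pp1:1 pp2:2 pp3:1
Op 3: fork(P0) -> P2. 4 ppages; refcounts: pp0:3 pp1:2 pp2:3 pp3:1
Op 4: fork(P0) -> P3. 4 ppages; refcounts: pp0:4 pp1:3 pp2:4 pp3:1
Op 5: write(P3, v1, 168). refcount(pp1)=3>1 -> COPY to pp4. 5 ppages; refcounts: pp0:4 pp1:2 pp2:4 pp3:1 pp4:1
Op 6: read(P0, v1) -> 20. No state change.
Op 7: write(P1, v1, 126). refcount(pp3)=1 -> write in place. 5 ppages; refcounts: pp0:4 pp1:2 pp2:4 pp3:1 pp4:1
Op 8: write(P0, v2, 134). refcount(pp2)=4>1 -> COPY to pp5. 6 ppages; refcounts: pp0:4 pp1:2 pp2:3 pp3:1 pp4:1 pp5:1
Op 9: write(P3, v2, 166). refcount(pp2)=3>1 -> COPY to pp6. 7 ppages; refcounts: pp0:4 pp1:2 pp2:2 pp3:1 pp4:1 pp5:1 pp6:1

yes yes no yes yes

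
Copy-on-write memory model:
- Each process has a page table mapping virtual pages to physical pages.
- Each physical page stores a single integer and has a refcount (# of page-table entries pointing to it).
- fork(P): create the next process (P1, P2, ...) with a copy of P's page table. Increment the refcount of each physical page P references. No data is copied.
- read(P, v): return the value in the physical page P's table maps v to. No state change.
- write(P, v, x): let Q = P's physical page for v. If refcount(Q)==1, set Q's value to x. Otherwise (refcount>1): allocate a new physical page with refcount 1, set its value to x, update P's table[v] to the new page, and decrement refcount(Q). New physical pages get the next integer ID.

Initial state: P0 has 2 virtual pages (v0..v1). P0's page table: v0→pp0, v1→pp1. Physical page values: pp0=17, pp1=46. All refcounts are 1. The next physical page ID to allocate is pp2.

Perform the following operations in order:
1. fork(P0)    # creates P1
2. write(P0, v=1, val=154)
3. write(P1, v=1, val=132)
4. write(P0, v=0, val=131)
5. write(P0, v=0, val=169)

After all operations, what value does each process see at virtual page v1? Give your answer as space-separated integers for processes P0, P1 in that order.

Op 1: fork(P0) -> P1. 2 ppages; refcounts: pp0:2 pp1:2
Op 2: write(P0, v1, 154). refcount(pp1)=2>1 -> COPY to pp2. 3 ppages; refcounts: pp0:2 pp1:1 pp2:1
Op 3: write(P1, v1, 132). refcount(pp1)=1 -> write in place. 3 ppages; refcounts: pp0:2 pp1:1 pp2:1
Op 4: write(P0, v0, 131). refcount(pp0)=2>1 -> COPY to pp3. 4 ppages; refcounts: pp0:1 pp1:1 pp2:1 pp3:1
Op 5: write(P0, v0, 169). refcount(pp3)=1 -> write in place. 4 ppages; refcounts: pp0:1 pp1:1 pp2:1 pp3:1
P0: v1 -> pp2 = 154
P1: v1 -> pp1 = 132

Answer: 154 132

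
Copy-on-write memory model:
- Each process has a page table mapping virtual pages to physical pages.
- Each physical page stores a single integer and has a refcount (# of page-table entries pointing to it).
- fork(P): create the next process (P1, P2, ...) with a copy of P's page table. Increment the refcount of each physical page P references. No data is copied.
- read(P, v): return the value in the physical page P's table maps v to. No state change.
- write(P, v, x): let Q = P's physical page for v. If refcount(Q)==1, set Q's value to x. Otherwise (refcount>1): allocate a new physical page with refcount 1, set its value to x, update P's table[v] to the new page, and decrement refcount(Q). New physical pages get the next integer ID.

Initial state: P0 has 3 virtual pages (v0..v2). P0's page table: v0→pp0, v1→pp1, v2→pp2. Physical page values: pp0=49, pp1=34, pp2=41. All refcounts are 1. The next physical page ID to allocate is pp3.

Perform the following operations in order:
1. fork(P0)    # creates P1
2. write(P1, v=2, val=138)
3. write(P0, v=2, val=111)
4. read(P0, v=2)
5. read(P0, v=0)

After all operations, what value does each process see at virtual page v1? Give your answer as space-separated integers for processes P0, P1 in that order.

Op 1: fork(P0) -> P1. 3 ppages; refcounts: pp0:2 pp1:2 pp2:2
Op 2: write(P1, v2, 138). refcount(pp2)=2>1 -> COPY to pp3. 4 ppages; refcounts: pp0:2 pp1:2 pp2:1 pp3:1
Op 3: write(P0, v2, 111). refcount(pp2)=1 -> write in place. 4 ppages; refcounts: pp0:2 pp1:2 pp2:1 pp3:1
Op 4: read(P0, v2) -> 111. No state change.
Op 5: read(P0, v0) -> 49. No state change.
P0: v1 -> pp1 = 34
P1: v1 -> pp1 = 34

Answer: 34 34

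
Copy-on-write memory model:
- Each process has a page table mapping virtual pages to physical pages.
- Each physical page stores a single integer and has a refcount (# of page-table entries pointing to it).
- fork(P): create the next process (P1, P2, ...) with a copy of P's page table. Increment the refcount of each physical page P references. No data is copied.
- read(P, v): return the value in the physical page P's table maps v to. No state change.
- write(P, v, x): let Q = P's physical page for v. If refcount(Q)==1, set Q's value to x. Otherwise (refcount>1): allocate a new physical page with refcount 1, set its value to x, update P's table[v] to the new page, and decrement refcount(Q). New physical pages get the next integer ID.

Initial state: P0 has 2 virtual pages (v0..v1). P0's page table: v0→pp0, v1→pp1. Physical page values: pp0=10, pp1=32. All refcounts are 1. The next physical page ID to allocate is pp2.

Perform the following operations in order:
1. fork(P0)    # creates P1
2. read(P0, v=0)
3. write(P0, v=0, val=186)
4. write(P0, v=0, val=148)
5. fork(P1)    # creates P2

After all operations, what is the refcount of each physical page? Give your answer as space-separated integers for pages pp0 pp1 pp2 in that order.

Answer: 2 3 1

Derivation:
Op 1: fork(P0) -> P1. 2 ppages; refcounts: pp0:2 pp1:2
Op 2: read(P0, v0) -> 10. No state change.
Op 3: write(P0, v0, 186). refcount(pp0)=2>1 -> COPY to pp2. 3 ppages; refcounts: pp0:1 pp1:2 pp2:1
Op 4: write(P0, v0, 148). refcount(pp2)=1 -> write in place. 3 ppages; refcounts: pp0:1 pp1:2 pp2:1
Op 5: fork(P1) -> P2. 3 ppages; refcounts: pp0:2 pp1:3 pp2:1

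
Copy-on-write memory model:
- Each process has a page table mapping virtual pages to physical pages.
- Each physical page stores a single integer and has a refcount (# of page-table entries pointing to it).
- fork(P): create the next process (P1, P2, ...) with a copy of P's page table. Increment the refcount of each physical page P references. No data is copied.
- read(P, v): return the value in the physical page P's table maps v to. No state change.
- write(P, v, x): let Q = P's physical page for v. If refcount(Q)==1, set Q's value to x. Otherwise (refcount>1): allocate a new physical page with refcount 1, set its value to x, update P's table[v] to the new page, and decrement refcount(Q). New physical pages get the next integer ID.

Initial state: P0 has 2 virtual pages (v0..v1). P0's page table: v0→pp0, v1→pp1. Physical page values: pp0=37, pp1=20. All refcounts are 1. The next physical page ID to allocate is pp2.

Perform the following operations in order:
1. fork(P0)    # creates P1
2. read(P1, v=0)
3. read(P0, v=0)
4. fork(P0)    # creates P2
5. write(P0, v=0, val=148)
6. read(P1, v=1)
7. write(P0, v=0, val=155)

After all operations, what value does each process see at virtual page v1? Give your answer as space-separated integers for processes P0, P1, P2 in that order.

Op 1: fork(P0) -> P1. 2 ppages; refcounts: pp0:2 pp1:2
Op 2: read(P1, v0) -> 37. No state change.
Op 3: read(P0, v0) -> 37. No state change.
Op 4: fork(P0) -> P2. 2 ppages; refcounts: pp0:3 pp1:3
Op 5: write(P0, v0, 148). refcount(pp0)=3>1 -> COPY to pp2. 3 ppages; refcounts: pp0:2 pp1:3 pp2:1
Op 6: read(P1, v1) -> 20. No state change.
Op 7: write(P0, v0, 155). refcount(pp2)=1 -> write in place. 3 ppages; refcounts: pp0:2 pp1:3 pp2:1
P0: v1 -> pp1 = 20
P1: v1 -> pp1 = 20
P2: v1 -> pp1 = 20

Answer: 20 20 20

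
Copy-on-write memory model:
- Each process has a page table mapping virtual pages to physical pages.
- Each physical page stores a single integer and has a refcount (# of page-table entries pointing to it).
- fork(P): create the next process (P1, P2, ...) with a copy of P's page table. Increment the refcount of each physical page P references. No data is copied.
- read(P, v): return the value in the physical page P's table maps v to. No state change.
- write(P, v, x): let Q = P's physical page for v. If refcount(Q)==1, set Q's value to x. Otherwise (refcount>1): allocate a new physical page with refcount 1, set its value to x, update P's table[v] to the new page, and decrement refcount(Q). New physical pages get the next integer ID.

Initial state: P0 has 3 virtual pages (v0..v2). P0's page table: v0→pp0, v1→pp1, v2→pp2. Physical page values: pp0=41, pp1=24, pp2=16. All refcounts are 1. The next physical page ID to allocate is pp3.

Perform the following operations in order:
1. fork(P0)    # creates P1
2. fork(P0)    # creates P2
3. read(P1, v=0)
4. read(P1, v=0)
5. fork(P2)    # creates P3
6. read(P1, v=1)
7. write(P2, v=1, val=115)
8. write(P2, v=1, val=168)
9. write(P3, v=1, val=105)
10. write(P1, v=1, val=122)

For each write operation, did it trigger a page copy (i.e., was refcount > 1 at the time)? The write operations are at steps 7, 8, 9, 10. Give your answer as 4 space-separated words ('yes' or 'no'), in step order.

Op 1: fork(P0) -> P1. 3 ppages; refcounts: pp0:2 pp1:2 pp2:2
Op 2: fork(P0) -> P2. 3 ppages; refcounts: pp0:3 pp1:3 pp2:3
Op 3: read(P1, v0) -> 41. No state change.
Op 4: read(P1, v0) -> 41. No state change.
Op 5: fork(P2) -> P3. 3 ppages; refcounts: pp0:4 pp1:4 pp2:4
Op 6: read(P1, v1) -> 24. No state change.
Op 7: write(P2, v1, 115). refcount(pp1)=4>1 -> COPY to pp3. 4 ppages; refcounts: pp0:4 pp1:3 pp2:4 pp3:1
Op 8: write(P2, v1, 168). refcount(pp3)=1 -> write in place. 4 ppages; refcounts: pp0:4 pp1:3 pp2:4 pp3:1
Op 9: write(P3, v1, 105). refcount(pp1)=3>1 -> COPY to pp4. 5 ppages; refcounts: pp0:4 pp1:2 pp2:4 pp3:1 pp4:1
Op 10: write(P1, v1, 122). refcount(pp1)=2>1 -> COPY to pp5. 6 ppages; refcounts: pp0:4 pp1:1 pp2:4 pp3:1 pp4:1 pp5:1

yes no yes yes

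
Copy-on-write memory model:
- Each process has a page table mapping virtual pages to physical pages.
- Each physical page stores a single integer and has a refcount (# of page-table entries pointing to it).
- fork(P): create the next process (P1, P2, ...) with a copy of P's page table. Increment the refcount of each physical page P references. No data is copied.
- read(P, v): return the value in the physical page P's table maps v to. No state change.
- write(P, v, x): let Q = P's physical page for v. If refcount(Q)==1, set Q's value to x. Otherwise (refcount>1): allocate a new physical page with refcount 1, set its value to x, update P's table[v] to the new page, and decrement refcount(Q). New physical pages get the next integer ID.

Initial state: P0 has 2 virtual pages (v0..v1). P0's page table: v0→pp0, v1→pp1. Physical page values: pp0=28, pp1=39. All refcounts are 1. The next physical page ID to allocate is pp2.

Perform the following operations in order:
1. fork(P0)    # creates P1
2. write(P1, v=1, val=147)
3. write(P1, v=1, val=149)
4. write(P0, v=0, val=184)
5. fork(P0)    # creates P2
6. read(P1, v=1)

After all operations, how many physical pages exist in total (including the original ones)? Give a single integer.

Op 1: fork(P0) -> P1. 2 ppages; refcounts: pp0:2 pp1:2
Op 2: write(P1, v1, 147). refcount(pp1)=2>1 -> COPY to pp2. 3 ppages; refcounts: pp0:2 pp1:1 pp2:1
Op 3: write(P1, v1, 149). refcount(pp2)=1 -> write in place. 3 ppages; refcounts: pp0:2 pp1:1 pp2:1
Op 4: write(P0, v0, 184). refcount(pp0)=2>1 -> COPY to pp3. 4 ppages; refcounts: pp0:1 pp1:1 pp2:1 pp3:1
Op 5: fork(P0) -> P2. 4 ppages; refcounts: pp0:1 pp1:2 pp2:1 pp3:2
Op 6: read(P1, v1) -> 149. No state change.

Answer: 4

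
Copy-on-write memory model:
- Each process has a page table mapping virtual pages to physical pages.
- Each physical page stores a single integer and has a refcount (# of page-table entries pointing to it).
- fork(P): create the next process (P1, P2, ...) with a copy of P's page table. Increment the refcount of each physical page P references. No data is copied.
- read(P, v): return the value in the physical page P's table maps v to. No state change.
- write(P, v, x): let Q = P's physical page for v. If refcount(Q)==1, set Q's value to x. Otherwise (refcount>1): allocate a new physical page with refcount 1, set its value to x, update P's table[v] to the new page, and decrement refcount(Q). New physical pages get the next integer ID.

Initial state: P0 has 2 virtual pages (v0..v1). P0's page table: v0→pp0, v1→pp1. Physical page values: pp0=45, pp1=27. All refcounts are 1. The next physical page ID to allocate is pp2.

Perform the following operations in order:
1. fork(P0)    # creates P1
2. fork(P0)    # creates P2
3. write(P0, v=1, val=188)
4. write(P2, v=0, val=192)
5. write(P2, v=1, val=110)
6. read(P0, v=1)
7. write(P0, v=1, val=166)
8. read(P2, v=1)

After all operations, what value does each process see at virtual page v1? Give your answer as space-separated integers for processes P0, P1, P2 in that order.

Op 1: fork(P0) -> P1. 2 ppages; refcounts: pp0:2 pp1:2
Op 2: fork(P0) -> P2. 2 ppages; refcounts: pp0:3 pp1:3
Op 3: write(P0, v1, 188). refcount(pp1)=3>1 -> COPY to pp2. 3 ppages; refcounts: pp0:3 pp1:2 pp2:1
Op 4: write(P2, v0, 192). refcount(pp0)=3>1 -> COPY to pp3. 4 ppages; refcounts: pp0:2 pp1:2 pp2:1 pp3:1
Op 5: write(P2, v1, 110). refcount(pp1)=2>1 -> COPY to pp4. 5 ppages; refcounts: pp0:2 pp1:1 pp2:1 pp3:1 pp4:1
Op 6: read(P0, v1) -> 188. No state change.
Op 7: write(P0, v1, 166). refcount(pp2)=1 -> write in place. 5 ppages; refcounts: pp0:2 pp1:1 pp2:1 pp3:1 pp4:1
Op 8: read(P2, v1) -> 110. No state change.
P0: v1 -> pp2 = 166
P1: v1 -> pp1 = 27
P2: v1 -> pp4 = 110

Answer: 166 27 110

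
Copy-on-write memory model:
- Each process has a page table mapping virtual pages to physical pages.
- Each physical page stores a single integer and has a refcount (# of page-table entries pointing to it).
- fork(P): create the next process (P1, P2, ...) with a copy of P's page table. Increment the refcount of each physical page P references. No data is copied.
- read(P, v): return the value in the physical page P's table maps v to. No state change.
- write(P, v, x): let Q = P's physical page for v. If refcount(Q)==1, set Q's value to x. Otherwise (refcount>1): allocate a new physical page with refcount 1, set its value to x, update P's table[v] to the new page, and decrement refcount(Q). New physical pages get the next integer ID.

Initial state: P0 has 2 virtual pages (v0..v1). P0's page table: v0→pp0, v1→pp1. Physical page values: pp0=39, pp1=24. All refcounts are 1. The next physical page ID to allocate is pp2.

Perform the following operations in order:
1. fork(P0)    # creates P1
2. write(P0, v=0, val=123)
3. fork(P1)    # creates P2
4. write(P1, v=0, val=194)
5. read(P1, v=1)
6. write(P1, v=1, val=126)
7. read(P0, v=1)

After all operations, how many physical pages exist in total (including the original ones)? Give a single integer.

Op 1: fork(P0) -> P1. 2 ppages; refcounts: pp0:2 pp1:2
Op 2: write(P0, v0, 123). refcount(pp0)=2>1 -> COPY to pp2. 3 ppages; refcounts: pp0:1 pp1:2 pp2:1
Op 3: fork(P1) -> P2. 3 ppages; refcounts: pp0:2 pp1:3 pp2:1
Op 4: write(P1, v0, 194). refcount(pp0)=2>1 -> COPY to pp3. 4 ppages; refcounts: pp0:1 pp1:3 pp2:1 pp3:1
Op 5: read(P1, v1) -> 24. No state change.
Op 6: write(P1, v1, 126). refcount(pp1)=3>1 -> COPY to pp4. 5 ppages; refcounts: pp0:1 pp1:2 pp2:1 pp3:1 pp4:1
Op 7: read(P0, v1) -> 24. No state change.

Answer: 5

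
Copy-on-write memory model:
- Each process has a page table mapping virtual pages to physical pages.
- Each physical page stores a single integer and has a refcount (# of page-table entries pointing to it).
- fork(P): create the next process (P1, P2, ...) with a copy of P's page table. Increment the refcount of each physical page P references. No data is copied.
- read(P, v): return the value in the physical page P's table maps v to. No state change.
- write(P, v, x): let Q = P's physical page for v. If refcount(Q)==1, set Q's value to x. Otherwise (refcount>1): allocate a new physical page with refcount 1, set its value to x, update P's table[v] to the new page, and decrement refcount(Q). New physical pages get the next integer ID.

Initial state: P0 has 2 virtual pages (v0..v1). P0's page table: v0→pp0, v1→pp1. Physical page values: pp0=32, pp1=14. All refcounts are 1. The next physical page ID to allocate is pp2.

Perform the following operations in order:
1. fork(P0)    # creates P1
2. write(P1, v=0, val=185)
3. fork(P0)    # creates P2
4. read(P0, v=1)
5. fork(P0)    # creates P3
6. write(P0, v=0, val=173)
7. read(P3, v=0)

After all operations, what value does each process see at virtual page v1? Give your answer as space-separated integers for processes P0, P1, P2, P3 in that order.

Answer: 14 14 14 14

Derivation:
Op 1: fork(P0) -> P1. 2 ppages; refcounts: pp0:2 pp1:2
Op 2: write(P1, v0, 185). refcount(pp0)=2>1 -> COPY to pp2. 3 ppages; refcounts: pp0:1 pp1:2 pp2:1
Op 3: fork(P0) -> P2. 3 ppages; refcounts: pp0:2 pp1:3 pp2:1
Op 4: read(P0, v1) -> 14. No state change.
Op 5: fork(P0) -> P3. 3 ppages; refcounts: pp0:3 pp1:4 pp2:1
Op 6: write(P0, v0, 173). refcount(pp0)=3>1 -> COPY to pp3. 4 ppages; refcounts: pp0:2 pp1:4 pp2:1 pp3:1
Op 7: read(P3, v0) -> 32. No state change.
P0: v1 -> pp1 = 14
P1: v1 -> pp1 = 14
P2: v1 -> pp1 = 14
P3: v1 -> pp1 = 14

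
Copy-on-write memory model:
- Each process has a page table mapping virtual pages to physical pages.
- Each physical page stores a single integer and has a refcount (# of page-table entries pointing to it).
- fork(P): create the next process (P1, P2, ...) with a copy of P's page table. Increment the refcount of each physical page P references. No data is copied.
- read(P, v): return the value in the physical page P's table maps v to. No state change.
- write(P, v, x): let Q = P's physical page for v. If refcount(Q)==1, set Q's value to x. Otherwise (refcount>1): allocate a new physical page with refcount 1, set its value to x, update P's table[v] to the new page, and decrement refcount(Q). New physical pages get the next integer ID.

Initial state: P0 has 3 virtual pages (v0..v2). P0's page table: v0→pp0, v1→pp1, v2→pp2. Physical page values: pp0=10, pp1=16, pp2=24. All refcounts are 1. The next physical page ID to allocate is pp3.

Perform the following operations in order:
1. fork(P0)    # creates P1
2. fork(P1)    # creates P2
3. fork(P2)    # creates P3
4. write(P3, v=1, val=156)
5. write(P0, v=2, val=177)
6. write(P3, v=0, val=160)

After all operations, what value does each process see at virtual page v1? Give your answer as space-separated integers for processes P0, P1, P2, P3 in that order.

Op 1: fork(P0) -> P1. 3 ppages; refcounts: pp0:2 pp1:2 pp2:2
Op 2: fork(P1) -> P2. 3 ppages; refcounts: pp0:3 pp1:3 pp2:3
Op 3: fork(P2) -> P3. 3 ppages; refcounts: pp0:4 pp1:4 pp2:4
Op 4: write(P3, v1, 156). refcount(pp1)=4>1 -> COPY to pp3. 4 ppages; refcounts: pp0:4 pp1:3 pp2:4 pp3:1
Op 5: write(P0, v2, 177). refcount(pp2)=4>1 -> COPY to pp4. 5 ppages; refcounts: pp0:4 pp1:3 pp2:3 pp3:1 pp4:1
Op 6: write(P3, v0, 160). refcount(pp0)=4>1 -> COPY to pp5. 6 ppages; refcounts: pp0:3 pp1:3 pp2:3 pp3:1 pp4:1 pp5:1
P0: v1 -> pp1 = 16
P1: v1 -> pp1 = 16
P2: v1 -> pp1 = 16
P3: v1 -> pp3 = 156

Answer: 16 16 16 156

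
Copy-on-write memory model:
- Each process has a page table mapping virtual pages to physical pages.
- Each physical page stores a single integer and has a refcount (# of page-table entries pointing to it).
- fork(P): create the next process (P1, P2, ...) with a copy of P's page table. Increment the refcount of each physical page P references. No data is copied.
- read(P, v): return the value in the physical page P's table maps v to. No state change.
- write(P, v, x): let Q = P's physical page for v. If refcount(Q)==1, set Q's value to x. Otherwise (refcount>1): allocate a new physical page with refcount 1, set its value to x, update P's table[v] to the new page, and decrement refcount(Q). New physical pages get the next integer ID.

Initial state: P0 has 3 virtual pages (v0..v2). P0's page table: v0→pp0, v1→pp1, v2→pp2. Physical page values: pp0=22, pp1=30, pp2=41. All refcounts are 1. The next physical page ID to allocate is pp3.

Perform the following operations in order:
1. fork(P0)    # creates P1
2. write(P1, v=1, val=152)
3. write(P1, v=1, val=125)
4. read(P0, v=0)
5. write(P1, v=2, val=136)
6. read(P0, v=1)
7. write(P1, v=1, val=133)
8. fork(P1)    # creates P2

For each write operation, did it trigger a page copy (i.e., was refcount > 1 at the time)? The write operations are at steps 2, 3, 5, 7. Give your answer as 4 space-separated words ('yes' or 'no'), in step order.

Op 1: fork(P0) -> P1. 3 ppages; refcounts: pp0:2 pp1:2 pp2:2
Op 2: write(P1, v1, 152). refcount(pp1)=2>1 -> COPY to pp3. 4 ppages; refcounts: pp0:2 pp1:1 pp2:2 pp3:1
Op 3: write(P1, v1, 125). refcount(pp3)=1 -> write in place. 4 ppages; refcounts: pp0:2 pp1:1 pp2:2 pp3:1
Op 4: read(P0, v0) -> 22. No state change.
Op 5: write(P1, v2, 136). refcount(pp2)=2>1 -> COPY to pp4. 5 ppages; refcounts: pp0:2 pp1:1 pp2:1 pp3:1 pp4:1
Op 6: read(P0, v1) -> 30. No state change.
Op 7: write(P1, v1, 133). refcount(pp3)=1 -> write in place. 5 ppages; refcounts: pp0:2 pp1:1 pp2:1 pp3:1 pp4:1
Op 8: fork(P1) -> P2. 5 ppages; refcounts: pp0:3 pp1:1 pp2:1 pp3:2 pp4:2

yes no yes no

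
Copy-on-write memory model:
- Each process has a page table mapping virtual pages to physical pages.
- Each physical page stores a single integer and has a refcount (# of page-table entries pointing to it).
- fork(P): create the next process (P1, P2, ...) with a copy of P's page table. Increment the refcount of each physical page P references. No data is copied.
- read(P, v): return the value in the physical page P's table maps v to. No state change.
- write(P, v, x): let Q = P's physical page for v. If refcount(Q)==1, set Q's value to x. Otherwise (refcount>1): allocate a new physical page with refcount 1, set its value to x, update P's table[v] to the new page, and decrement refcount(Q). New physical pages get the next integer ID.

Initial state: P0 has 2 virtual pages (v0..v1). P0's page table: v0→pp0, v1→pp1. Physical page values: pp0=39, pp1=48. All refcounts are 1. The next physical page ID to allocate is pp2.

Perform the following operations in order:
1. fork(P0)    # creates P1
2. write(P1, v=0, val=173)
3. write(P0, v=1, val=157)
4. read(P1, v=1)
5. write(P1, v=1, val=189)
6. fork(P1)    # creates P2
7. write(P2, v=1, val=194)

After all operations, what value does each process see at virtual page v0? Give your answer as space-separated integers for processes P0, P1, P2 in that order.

Op 1: fork(P0) -> P1. 2 ppages; refcounts: pp0:2 pp1:2
Op 2: write(P1, v0, 173). refcount(pp0)=2>1 -> COPY to pp2. 3 ppages; refcounts: pp0:1 pp1:2 pp2:1
Op 3: write(P0, v1, 157). refcount(pp1)=2>1 -> COPY to pp3. 4 ppages; refcounts: pp0:1 pp1:1 pp2:1 pp3:1
Op 4: read(P1, v1) -> 48. No state change.
Op 5: write(P1, v1, 189). refcount(pp1)=1 -> write in place. 4 ppages; refcounts: pp0:1 pp1:1 pp2:1 pp3:1
Op 6: fork(P1) -> P2. 4 ppages; refcounts: pp0:1 pp1:2 pp2:2 pp3:1
Op 7: write(P2, v1, 194). refcount(pp1)=2>1 -> COPY to pp4. 5 ppages; refcounts: pp0:1 pp1:1 pp2:2 pp3:1 pp4:1
P0: v0 -> pp0 = 39
P1: v0 -> pp2 = 173
P2: v0 -> pp2 = 173

Answer: 39 173 173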